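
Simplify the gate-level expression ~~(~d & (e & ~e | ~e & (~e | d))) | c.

~d & ~e | c

~~(~d & (e & ~e | ~e & (~e | d))) | c
= ~d & (e & ~e | ~e & (~e | d)) | c   [double negation]
= ~d & ~e & (~e | d) | c   [complement / identity]
= ~d & ~e | c   [absorption]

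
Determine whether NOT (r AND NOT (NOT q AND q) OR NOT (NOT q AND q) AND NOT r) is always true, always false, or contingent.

always false

NOT (r AND NOT (NOT q AND q) OR NOT (NOT q AND q) AND NOT r)
= NOT NOT (NOT q AND q)   (distribution)
= NOT q AND q   (double negation)
= FALSE   (complement)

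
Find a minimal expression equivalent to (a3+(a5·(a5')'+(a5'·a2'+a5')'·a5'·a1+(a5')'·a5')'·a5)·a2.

(a3+(a5·(a5')'+(a5'·a2'+a5')'·a5'·a1+(a5')'·a5')'·a5)·a2
= (a3+(a5·(a5')'+(a5')'·a5'·a1+(a5')'·a5')'·a5)·a2
= (a3+(a5·(a5')'+(a5')'·a5')'·a5)·a2
= (a3+((a5')')'·a5)·a2
= (a3+a5'·a5)·a2
= a3·a2

a3·a2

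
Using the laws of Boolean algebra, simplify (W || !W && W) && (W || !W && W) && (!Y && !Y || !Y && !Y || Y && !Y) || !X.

W && !Y || !X

(W || !W && W) && (W || !W && W) && (!Y && !Y || !Y && !Y || Y && !Y) || !X
= (W || !W && W) && (W || !W && W) && (!Y && !Y || Y && !Y) || !X   (idempotence)
= (W && W || !W && W) && (!Y && !Y || Y && !Y) || !X   (distribution)
= (W && W || !W && W) && !Y || !X   (distribution)
= W && !Y || !X   (distribution)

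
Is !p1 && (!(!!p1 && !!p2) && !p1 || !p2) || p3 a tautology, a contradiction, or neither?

neither

!p1 && (!(!!p1 && !!p2) && !p1 || !p2) || p3
= !p1 && ((!p1 || !p2) && !p1 || !p2) || p3   — De Morgan
= !p1 && (!p1 || !p2) || p3   — absorption
= !p1 || p3   — absorption
This depends on p1, p3, so it is not a constant.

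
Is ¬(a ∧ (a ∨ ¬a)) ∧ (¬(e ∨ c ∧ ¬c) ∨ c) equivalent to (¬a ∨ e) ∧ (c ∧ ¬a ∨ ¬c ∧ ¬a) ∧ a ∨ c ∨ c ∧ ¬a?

No

E1: ¬(a ∧ (a ∨ ¬a)) ∧ (¬(e ∨ c ∧ ¬c) ∨ c)
    = ¬(a ∧ (a ∨ ¬a)) ∧ (¬e ∨ c)   (complement / identity)
    = ¬a ∧ (¬e ∨ c)   (complement / identity)
E2: (¬a ∨ e) ∧ (c ∧ ¬a ∨ ¬c ∧ ¬a) ∧ a ∨ c ∨ c ∧ ¬a
    = (¬a ∨ e) ∧ ¬a ∧ a ∨ c ∨ c ∧ ¬a   (distribution)
    = ¬a ∧ a ∨ c ∨ c ∧ ¬a   (absorption)
    = ¬a ∧ a ∨ c   (absorption)
    = c   (complement / identity)
These differ: at a=1, c=1, e=0, E1 = 0 but E2 = 1.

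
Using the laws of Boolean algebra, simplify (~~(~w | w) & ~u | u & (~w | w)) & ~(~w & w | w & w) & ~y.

~w & ~y

(~~(~w | w) & ~u | u & (~w | w)) & ~(~w & w | w & w) & ~y
= ((~w | w) & ~u | u & (~w | w)) & ~(~w & w | w & w) & ~y   (double negation)
= (~w | w) & ~(~w & w | w & w) & ~y   (distribution)
= ~(~w & w | w & w) & ~y   (complement / identity)
= ~w & ~y   (distribution)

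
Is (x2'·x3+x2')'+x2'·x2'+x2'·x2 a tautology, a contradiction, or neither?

(x2'·x3+x2')'+x2'·x2'+x2'·x2
= (x2')'+x2'·x2'+x2'·x2   [absorption]
= (x2')'+x2'   [distribution]
= x2+x2'   [double negation]
= 1   [complement]

tautology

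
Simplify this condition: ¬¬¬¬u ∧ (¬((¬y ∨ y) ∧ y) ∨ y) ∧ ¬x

u ∧ ¬x

¬¬¬¬u ∧ (¬((¬y ∨ y) ∧ y) ∨ y) ∧ ¬x
= ¬¬u ∧ (¬((¬y ∨ y) ∧ y) ∨ y) ∧ ¬x   (double negation)
= ¬¬u ∧ (¬y ∨ y) ∧ ¬x   (complement / identity)
= ¬¬u ∧ ¬x   (complement / identity)
= u ∧ ¬x   (double negation)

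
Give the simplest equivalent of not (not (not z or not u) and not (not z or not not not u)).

not z or not u

not (not (not z or not u) and not (not z or not not not u))
= not (not (not z or not u) and not (not z or not u))   (double negation)
= not not (not z or not u)   (idempotence)
= not z or not u   (double negation)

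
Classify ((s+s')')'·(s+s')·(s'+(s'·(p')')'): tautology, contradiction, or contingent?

((s+s')')'·(s+s')·(s'+(s'·(p')')')
= (s+s')·(s+s')·(s'+(s'·(p')')')
= (s+s')·(s'+(s'·(p')')')
= s'+s·(s'·(p')')'
= s'+s·(s+p')
= s'+s
= 1

tautology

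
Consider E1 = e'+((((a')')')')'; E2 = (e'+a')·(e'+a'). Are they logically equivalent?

E1: e'+((((a')')')')'
    = e'+((a')')'   — double negation
    = e'+a'   — double negation
E2: (e'+a')·(e'+a')
    = e'+a'   — idempotence
Both reduce to e'+a', so they are equivalent.

Yes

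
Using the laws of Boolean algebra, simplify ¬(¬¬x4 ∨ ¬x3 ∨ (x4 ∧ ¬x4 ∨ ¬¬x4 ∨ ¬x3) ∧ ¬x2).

¬(¬¬x4 ∨ ¬x3 ∨ (x4 ∧ ¬x4 ∨ ¬¬x4 ∨ ¬x3) ∧ ¬x2)
= ¬(¬¬x4 ∨ ¬x3 ∨ (¬¬x4 ∨ ¬x3) ∧ ¬x2)   — complement / identity
= ¬(¬¬x4 ∨ ¬x3)   — absorption
= ¬x4 ∧ x3   — De Morgan

¬x4 ∧ x3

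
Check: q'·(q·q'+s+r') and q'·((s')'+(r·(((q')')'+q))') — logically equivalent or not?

Yes

E1: q'·(q·q'+s+r')
    = q'·(s+r')   (complement / identity)
E2: q'·((s')'+(r·(((q')')'+q))')
    = q'·((s')'+(r·(q'+q))')   (double negation)
    = q'·((s')'+r')   (complement / identity)
    = q'·(s+r')   (double negation)
Both reduce to q'·(s+r'), so they are equivalent.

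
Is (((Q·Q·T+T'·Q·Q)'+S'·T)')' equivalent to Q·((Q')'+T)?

E1: (((Q·Q·T+T'·Q·Q)'+S'·T)')'
    = (((Q·Q)'+S'·T)')'   (distribution)
    = ((Q'+S'·T)')'   (idempotence)
    = Q'+S'·T   (double negation)
E2: Q·((Q')'+T)
    = Q·(Q+T)   (double negation)
    = Q   (absorption)
These differ: at Q=0, S=0, T=0, E1 = 1 but E2 = 0.

No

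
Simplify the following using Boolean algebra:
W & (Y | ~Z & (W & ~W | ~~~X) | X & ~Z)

W & (Y | ~Z & (W & ~W | ~~~X) | X & ~Z)
= W & (Y | ~Z & (W & ~W | ~X) | X & ~Z)   [double negation]
= W & (Y | ~Z & ~X | X & ~Z)   [complement / identity]
= W & (Y | ~Z)   [distribution]

W & (Y | ~Z)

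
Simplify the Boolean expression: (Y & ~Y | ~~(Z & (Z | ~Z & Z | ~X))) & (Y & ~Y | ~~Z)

Z

(Y & ~Y | ~~(Z & (Z | ~Z & Z | ~X))) & (Y & ~Y | ~~Z)
= (Y & ~Y | ~~(Z & (Z | ~X))) & (Y & ~Y | ~~Z)
= (Y & ~Y | ~~Z) & (Y & ~Y | ~~Z)
= Y & ~Y | ~~Z
= ~~Z
= Z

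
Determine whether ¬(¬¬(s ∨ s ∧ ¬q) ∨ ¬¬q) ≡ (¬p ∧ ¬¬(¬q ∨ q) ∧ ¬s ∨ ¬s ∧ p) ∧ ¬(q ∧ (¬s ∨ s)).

Yes

E1: ¬(¬¬(s ∨ s ∧ ¬q) ∨ ¬¬q)
    = ¬(¬¬s ∨ ¬¬q)
    = ¬s ∧ ¬q
E2: (¬p ∧ ¬¬(¬q ∨ q) ∧ ¬s ∨ ¬s ∧ p) ∧ ¬(q ∧ (¬s ∨ s))
    = (¬p ∧ (¬q ∨ q) ∧ ¬s ∨ ¬s ∧ p) ∧ ¬(q ∧ (¬s ∨ s))
    = (¬p ∧ ¬s ∨ ¬s ∧ p) ∧ ¬(q ∧ (¬s ∨ s))
    = ¬s ∧ ¬(q ∧ (¬s ∨ s))
    = ¬s ∧ ¬q
Both reduce to ¬s ∧ ¬q, so they are equivalent.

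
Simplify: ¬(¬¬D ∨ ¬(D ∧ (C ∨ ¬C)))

False

¬(¬¬D ∨ ¬(D ∧ (C ∨ ¬C)))
= ¬(¬¬D ∨ ¬D)
= ¬D ∧ D
= False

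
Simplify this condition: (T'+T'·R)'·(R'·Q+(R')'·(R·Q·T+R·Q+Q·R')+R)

T·(Q+R)

(T'+T'·R)'·(R'·Q+(R')'·(R·Q·T+R·Q+Q·R')+R)
= (T'+T'·R)'·(R'·Q+(R')'·(R·Q+Q·R')+R)   (absorption)
= (T'+T'·R)'·(R'·Q+R·(R·Q+Q·R')+R)   (double negation)
= (T'+T'·R)'·(R'·Q+R·Q+R)   (distribution)
= (T')'·(R'·Q+R·Q+R)   (absorption)
= (T')'·(Q+R)   (distribution)
= T·(Q+R)   (double negation)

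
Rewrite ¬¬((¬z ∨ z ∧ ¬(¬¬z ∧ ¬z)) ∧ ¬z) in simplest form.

¬¬((¬z ∨ z ∧ ¬(¬¬z ∧ ¬z)) ∧ ¬z)
= ¬¬((¬z ∨ z ∧ (¬z ∨ z)) ∧ ¬z)   (De Morgan)
= ¬¬((¬z ∨ z) ∧ ¬z)   (complement / identity)
= ¬¬¬z   (complement / identity)
= ¬z   (double negation)

¬z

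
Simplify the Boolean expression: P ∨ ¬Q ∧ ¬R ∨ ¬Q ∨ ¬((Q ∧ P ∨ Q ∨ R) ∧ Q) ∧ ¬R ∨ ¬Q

P ∨ ¬Q

P ∨ ¬Q ∧ ¬R ∨ ¬Q ∨ ¬((Q ∧ P ∨ Q ∨ R) ∧ Q) ∧ ¬R ∨ ¬Q
= P ∨ ¬Q ∧ ¬R ∨ ¬Q ∨ ¬((Q ∨ R) ∧ Q) ∧ ¬R ∨ ¬Q   — absorption
= P ∨ ¬Q ∧ ¬R ∨ ¬Q ∨ ¬Q ∧ ¬R ∨ ¬Q   — absorption
= P ∨ ¬Q ∧ ¬R ∨ ¬Q   — idempotence
= P ∨ ¬Q   — absorption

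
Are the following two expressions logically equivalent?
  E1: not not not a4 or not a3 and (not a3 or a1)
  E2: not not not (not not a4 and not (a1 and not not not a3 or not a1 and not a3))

E1: not not not a4 or not a3 and (not a3 or a1)
    = not not not a4 or not a3
    = not a4 or not a3
E2: not not not (not not a4 and not (a1 and not not not a3 or not a1 and not a3))
    = not not (not a4 or a1 and not not not a3 or not a1 and not a3)
    = not not (not a4 or a1 and not a3 or not a1 and not a3)
    = not a4 or a1 and not a3 or not a1 and not a3
    = not a4 or not a3
Both reduce to not a4 or not a3, so they are equivalent.

Yes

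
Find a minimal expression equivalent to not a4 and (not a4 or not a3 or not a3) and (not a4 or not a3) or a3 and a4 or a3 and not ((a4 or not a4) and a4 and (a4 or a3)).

not a4 or a3

not a4 and (not a4 or not a3 or not a3) and (not a4 or not a3) or a3 and a4 or a3 and not ((a4 or not a4) and a4 and (a4 or a3))
= not a4 and (not a4 or not a3 or not a3) and (not a4 or not a3) or a3 and a4 or a3 and not ((a4 or not a4) and a4)   — absorption
= not a4 and (not a4 or not a3 or not a3) and (not a4 or not a3) or a3 and a4 or a3 and not a4   — complement / identity
= not a4 and (not a4 or not a3) or a3 and a4 or a3 and not a4   — absorption
= not a4 and (not a4 or not a3) or a3   — distribution
= not a4 or a3   — absorption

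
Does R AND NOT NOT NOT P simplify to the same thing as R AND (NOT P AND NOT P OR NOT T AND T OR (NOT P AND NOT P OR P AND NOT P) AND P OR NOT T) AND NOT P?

Yes

E1: R AND NOT NOT NOT P
    = R AND NOT P
E2: R AND (NOT P AND NOT P OR NOT T AND T OR (NOT P AND NOT P OR P AND NOT P) AND P OR NOT T) AND NOT P
    = R AND (NOT P AND NOT P OR NOT T AND T OR NOT P AND P OR NOT T) AND NOT P
    = R AND (NOT P AND NOT P OR NOT P AND P OR NOT T) AND NOT P
    = R AND (NOT P OR NOT T) AND NOT P
    = R AND NOT P
Both reduce to R AND NOT P, so they are equivalent.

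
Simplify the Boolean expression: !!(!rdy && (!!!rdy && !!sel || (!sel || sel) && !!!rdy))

!!(!rdy && (!!!rdy && !!sel || (!sel || sel) && !!!rdy))
= !!(!rdy && (!!!rdy && sel || (!sel || sel) && !!!rdy))   — double negation
= !!(!rdy && (!!!rdy && sel || !!!rdy))   — complement / identity
= !!(!rdy && !!!rdy)   — absorption
= !rdy && !!!rdy   — double negation
= !rdy && !rdy   — double negation
= !rdy   — idempotence

!rdy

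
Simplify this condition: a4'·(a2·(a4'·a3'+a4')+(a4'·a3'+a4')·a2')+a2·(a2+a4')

a4'·(a2·(a4'·a3'+a4')+(a4'·a3'+a4')·a2')+a2·(a2+a4')
= a4'·(a2·(a4'·a3'+a4')+(a4'·a3'+a4')·a2')+a2
= a4'·(a4'·a3'+a4')+a2
= a4'·a4'+a2
= a4'+a2

a4'+a2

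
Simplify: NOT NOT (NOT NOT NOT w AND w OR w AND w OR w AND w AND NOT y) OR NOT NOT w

w

NOT NOT (NOT NOT NOT w AND w OR w AND w OR w AND w AND NOT y) OR NOT NOT w
= NOT NOT (NOT w AND w OR w AND w OR w AND w AND NOT y) OR NOT NOT w
= NOT NOT (NOT w AND w OR w AND w) OR NOT NOT w
= NOT NOT w OR NOT NOT w
= NOT NOT w
= w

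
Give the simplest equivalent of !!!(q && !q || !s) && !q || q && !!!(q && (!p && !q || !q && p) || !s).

!!!(q && !q || !s) && !q || q && !!!(q && (!p && !q || !q && p) || !s)
= !!!(q && !q || !s) && !q || q && !!!(q && !q || !s)   — distribution
= !!!(q && !q || !s)   — distribution
= !!!!s   — complement / identity
= !!s   — double negation
= s   — double negation

s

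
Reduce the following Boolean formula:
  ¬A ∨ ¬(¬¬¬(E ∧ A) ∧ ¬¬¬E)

¬A ∨ ¬(¬¬¬(E ∧ A) ∧ ¬¬¬E)
= ¬A ∨ ¬(¬¬¬(E ∧ A) ∧ ¬E)   — double negation
= ¬A ∨ ¬(¬(E ∧ A) ∧ ¬E)   — double negation
= ¬A ∨ E ∧ A ∨ E   — De Morgan
= ¬A ∨ E   — absorption

¬A ∨ E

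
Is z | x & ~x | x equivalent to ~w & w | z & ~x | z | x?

E1: z | x & ~x | x
    = z | x   [complement / identity]
E2: ~w & w | z & ~x | z | x
    = ~w & w | z | x   [absorption]
    = z | x   [complement / identity]
Both reduce to z | x, so they are equivalent.

Yes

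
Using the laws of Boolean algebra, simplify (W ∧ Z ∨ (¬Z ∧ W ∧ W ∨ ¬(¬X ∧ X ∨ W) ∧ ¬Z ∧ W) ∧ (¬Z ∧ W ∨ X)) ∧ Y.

(W ∧ Z ∨ (¬Z ∧ W ∧ W ∨ ¬(¬X ∧ X ∨ W) ∧ ¬Z ∧ W) ∧ (¬Z ∧ W ∨ X)) ∧ Y
= (W ∧ Z ∨ (¬Z ∧ W ∧ W ∨ ¬W ∧ ¬Z ∧ W) ∧ (¬Z ∧ W ∨ X)) ∧ Y
= (W ∧ Z ∨ ¬Z ∧ W ∧ (¬Z ∧ W ∨ X)) ∧ Y
= (W ∧ Z ∨ ¬Z ∧ W) ∧ Y
= W ∧ Y

W ∧ Y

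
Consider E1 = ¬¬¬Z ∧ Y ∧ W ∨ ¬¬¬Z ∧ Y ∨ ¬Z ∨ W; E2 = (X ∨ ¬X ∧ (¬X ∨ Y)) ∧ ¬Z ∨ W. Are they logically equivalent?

Yes

E1: ¬¬¬Z ∧ Y ∧ W ∨ ¬¬¬Z ∧ Y ∨ ¬Z ∨ W
    = ¬¬¬Z ∧ Y ∨ ¬Z ∨ W
    = ¬Z ∧ Y ∨ ¬Z ∨ W
    = ¬Z ∨ W
E2: (X ∨ ¬X ∧ (¬X ∨ Y)) ∧ ¬Z ∨ W
    = (X ∨ ¬X) ∧ ¬Z ∨ W
    = ¬Z ∨ W
Both reduce to ¬Z ∨ W, so they are equivalent.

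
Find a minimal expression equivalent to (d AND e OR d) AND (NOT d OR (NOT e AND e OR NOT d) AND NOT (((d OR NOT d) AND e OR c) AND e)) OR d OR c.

d OR c

(d AND e OR d) AND (NOT d OR (NOT e AND e OR NOT d) AND NOT (((d OR NOT d) AND e OR c) AND e)) OR d OR c
= (d AND e OR d) AND (NOT d OR (NOT e AND e OR NOT d) AND NOT ((e OR c) AND e)) OR d OR c
= (d AND e OR d) AND (NOT d OR NOT d AND NOT ((e OR c) AND e)) OR d OR c
= d AND (NOT d OR NOT d AND NOT ((e OR c) AND e)) OR d OR c
= d AND (NOT d OR NOT d AND NOT e) OR d OR c
= d AND NOT d OR d OR c
= d OR c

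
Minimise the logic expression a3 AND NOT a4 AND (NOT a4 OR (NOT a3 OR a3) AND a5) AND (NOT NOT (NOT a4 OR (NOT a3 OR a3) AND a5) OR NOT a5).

a3 AND NOT a4

a3 AND NOT a4 AND (NOT a4 OR (NOT a3 OR a3) AND a5) AND (NOT NOT (NOT a4 OR (NOT a3 OR a3) AND a5) OR NOT a5)
= a3 AND NOT a4 AND (NOT a4 OR (NOT a3 OR a3) AND a5) AND (NOT a4 OR (NOT a3 OR a3) AND a5 OR NOT a5)   (double negation)
= a3 AND NOT a4 AND (NOT a4 OR (NOT a3 OR a3) AND a5)   (absorption)
= a3 AND NOT a4 AND (NOT a4 OR a5)   (complement / identity)
= a3 AND NOT a4   (absorption)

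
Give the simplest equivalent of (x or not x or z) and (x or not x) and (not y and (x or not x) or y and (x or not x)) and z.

z

(x or not x or z) and (x or not x) and (not y and (x or not x) or y and (x or not x)) and z
= (x or not x or z) and (x or not x) and (x or not x) and z   [distribution]
= (x or not x) and (x or not x) and z   [absorption]
= (x or not x) and z   [idempotence]
= z   [complement / identity]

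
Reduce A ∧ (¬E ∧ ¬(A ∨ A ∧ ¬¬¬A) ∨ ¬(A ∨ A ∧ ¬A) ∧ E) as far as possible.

False

A ∧ (¬E ∧ ¬(A ∨ A ∧ ¬¬¬A) ∨ ¬(A ∨ A ∧ ¬A) ∧ E)
= A ∧ (¬E ∧ ¬(A ∨ A ∧ ¬A) ∨ ¬(A ∨ A ∧ ¬A) ∧ E)   (double negation)
= A ∧ ¬(A ∨ A ∧ ¬A)   (distribution)
= A ∧ ¬A   (complement / identity)
= False   (complement)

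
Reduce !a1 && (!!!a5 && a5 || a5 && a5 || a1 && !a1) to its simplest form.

!a1 && (!!!a5 && a5 || a5 && a5 || a1 && !a1)
= !a1 && (!a5 && a5 || a5 && a5 || a1 && !a1)
= !a1 && (!a5 && a5 || a5 && a5)
= !a1 && a5

!a1 && a5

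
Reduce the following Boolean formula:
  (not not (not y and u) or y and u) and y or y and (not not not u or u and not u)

(not not (not y and u) or y and u) and y or y and (not not not u or u and not u)
= (not y and u or y and u) and y or y and (not not not u or u and not u)   [double negation]
= (not y and u or y and u) and y or y and not not not u   [complement / identity]
= (not y and u or y and u) and y or y and not u   [double negation]
= u and y or y and not u   [distribution]
= y   [distribution]

y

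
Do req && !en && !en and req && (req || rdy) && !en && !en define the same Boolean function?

E1: req && !en && !en
    = req && !en   [idempotence]
E2: req && (req || rdy) && !en && !en
    = req && !en && !en   [absorption]
    = req && !en   [idempotence]
Both reduce to req && !en, so they are equivalent.

Yes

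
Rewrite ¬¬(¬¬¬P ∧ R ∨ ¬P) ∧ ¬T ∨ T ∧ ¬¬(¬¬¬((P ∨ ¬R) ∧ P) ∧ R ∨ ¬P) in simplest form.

¬P

¬¬(¬¬¬P ∧ R ∨ ¬P) ∧ ¬T ∨ T ∧ ¬¬(¬¬¬((P ∨ ¬R) ∧ P) ∧ R ∨ ¬P)
= ¬¬(¬¬¬P ∧ R ∨ ¬P) ∧ ¬T ∨ T ∧ ¬¬(¬¬¬P ∧ R ∨ ¬P)   [absorption]
= ¬¬(¬¬¬P ∧ R ∨ ¬P)   [distribution]
= ¬¬(¬P ∧ R ∨ ¬P)   [double negation]
= ¬¬¬P   [absorption]
= ¬P   [double negation]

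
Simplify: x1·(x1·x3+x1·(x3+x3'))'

x1·(x1·x3+x1·(x3+x3'))'
= x1·(x1·x3+x1)'   — complement / identity
= x1·x1'   — absorption
= 0   — complement

0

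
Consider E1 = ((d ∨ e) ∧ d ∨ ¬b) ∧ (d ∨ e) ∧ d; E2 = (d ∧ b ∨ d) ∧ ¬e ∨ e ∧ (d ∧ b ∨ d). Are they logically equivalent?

E1: ((d ∨ e) ∧ d ∨ ¬b) ∧ (d ∨ e) ∧ d
    = (d ∨ e) ∧ d   — absorption
    = d   — absorption
E2: (d ∧ b ∨ d) ∧ ¬e ∨ e ∧ (d ∧ b ∨ d)
    = d ∧ b ∨ d   — distribution
    = d   — absorption
Both reduce to d, so they are equivalent.

Yes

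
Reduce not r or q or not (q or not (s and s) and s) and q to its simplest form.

not r or q or not (q or not (s and s) and s) and q
= not r or q or not (q or not s and s) and q
= not r or q or not q and q
= not r or q

not r or q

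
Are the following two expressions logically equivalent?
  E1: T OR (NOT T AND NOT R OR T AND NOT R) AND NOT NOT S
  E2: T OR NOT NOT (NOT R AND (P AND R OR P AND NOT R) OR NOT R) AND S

Yes

E1: T OR (NOT T AND NOT R OR T AND NOT R) AND NOT NOT S
    = T OR (NOT T AND NOT R OR T AND NOT R) AND S   [double negation]
    = T OR NOT R AND S   [distribution]
E2: T OR NOT NOT (NOT R AND (P AND R OR P AND NOT R) OR NOT R) AND S
    = T OR NOT NOT (NOT R AND P OR NOT R) AND S   [distribution]
    = T OR NOT NOT NOT R AND S   [absorption]
    = T OR NOT R AND S   [double negation]
Both reduce to T OR NOT R AND S, so they are equivalent.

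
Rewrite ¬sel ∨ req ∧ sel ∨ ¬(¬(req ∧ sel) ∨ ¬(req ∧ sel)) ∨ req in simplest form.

¬sel ∨ req

¬sel ∨ req ∧ sel ∨ ¬(¬(req ∧ sel) ∨ ¬(req ∧ sel)) ∨ req
= ¬sel ∨ req ∧ sel ∨ req ∧ sel ∧ req ∧ sel ∨ req
= ¬sel ∨ req ∧ sel ∨ req ∧ sel ∨ req
= ¬sel ∨ req ∧ sel ∨ req
= ¬sel ∨ req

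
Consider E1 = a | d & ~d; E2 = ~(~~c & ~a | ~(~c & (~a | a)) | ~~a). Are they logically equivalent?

No

E1: a | d & ~d
    = a   — complement / identity
E2: ~(~~c & ~a | ~(~c & (~a | a)) | ~~a)
    = ~(~~c & ~a | ~~c | ~~a)   — complement / identity
    = ~(~~c | ~~a)   — absorption
    = ~c & ~a   — De Morgan
These differ: at a=1, c=1, d=0, E1 = 1 but E2 = 0.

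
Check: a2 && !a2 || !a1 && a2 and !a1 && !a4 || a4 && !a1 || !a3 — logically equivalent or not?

E1: a2 && !a2 || !a1 && a2
    = !a1 && a2   — complement / identity
E2: !a1 && !a4 || a4 && !a1 || !a3
    = !a1 || !a3   — distribution
These differ: at a1=0, a2=0, a3=0, a4=0, E1 = 0 but E2 = 1.

No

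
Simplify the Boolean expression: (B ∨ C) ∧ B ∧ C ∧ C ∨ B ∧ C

(B ∨ C) ∧ B ∧ C ∧ C ∨ B ∧ C
= B ∧ C ∧ C ∨ B ∧ C   (absorption)
= B ∧ C   (absorption)

B ∧ C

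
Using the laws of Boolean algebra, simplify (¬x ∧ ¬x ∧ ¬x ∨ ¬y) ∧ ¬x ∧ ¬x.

¬x

(¬x ∧ ¬x ∧ ¬x ∨ ¬y) ∧ ¬x ∧ ¬x
= (¬x ∧ ¬x ∨ ¬y) ∧ ¬x ∧ ¬x
= ¬x ∧ ¬x
= ¬x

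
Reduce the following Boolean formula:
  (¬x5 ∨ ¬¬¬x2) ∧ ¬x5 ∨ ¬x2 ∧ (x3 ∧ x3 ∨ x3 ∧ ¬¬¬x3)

(¬x5 ∨ ¬¬¬x2) ∧ ¬x5 ∨ ¬x2 ∧ (x3 ∧ x3 ∨ x3 ∧ ¬¬¬x3)
= (¬x5 ∨ ¬x2) ∧ ¬x5 ∨ ¬x2 ∧ (x3 ∧ x3 ∨ x3 ∧ ¬¬¬x3)   [double negation]
= (¬x5 ∨ ¬x2) ∧ ¬x5 ∨ ¬x2 ∧ (x3 ∧ x3 ∨ x3 ∧ ¬x3)   [double negation]
= (¬x5 ∨ ¬x2) ∧ ¬x5 ∨ ¬x2 ∧ x3   [distribution]
= ¬x5 ∨ ¬x2 ∧ x3   [absorption]

¬x5 ∨ ¬x2 ∧ x3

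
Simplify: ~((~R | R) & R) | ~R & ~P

~R

~((~R | R) & R) | ~R & ~P
= ~R | ~R & ~P   (complement / identity)
= ~R   (absorption)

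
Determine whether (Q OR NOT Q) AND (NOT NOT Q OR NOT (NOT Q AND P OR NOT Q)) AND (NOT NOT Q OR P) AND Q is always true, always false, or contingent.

contingent

(Q OR NOT Q) AND (NOT NOT Q OR NOT (NOT Q AND P OR NOT Q)) AND (NOT NOT Q OR P) AND Q
= (Q OR NOT Q) AND (NOT NOT Q OR NOT NOT Q) AND (NOT NOT Q OR P) AND Q   (absorption)
= (Q OR NOT Q) AND NOT NOT Q AND (NOT NOT Q OR P) AND Q   (idempotence)
= NOT NOT Q AND (NOT NOT Q OR P) AND Q   (complement / identity)
= NOT NOT Q AND Q   (absorption)
= Q AND Q   (double negation)
= Q   (idempotence)
This depends on Q, so it is not a constant.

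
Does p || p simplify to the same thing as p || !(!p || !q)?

E1: p || p
    = p   [idempotence]
E2: p || !(!p || !q)
    = p || p && q   [De Morgan]
    = p   [absorption]
Both reduce to p, so they are equivalent.

Yes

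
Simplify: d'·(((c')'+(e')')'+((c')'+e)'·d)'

d'·(c+e)

d'·(((c')'+(e')')'+((c')'+e)'·d)'
= d'·(((c')'+e)'+((c')'+e)'·d)'
= d'·(((c')'+e)')'
= d'·((c+e)')'
= d'·(c+e)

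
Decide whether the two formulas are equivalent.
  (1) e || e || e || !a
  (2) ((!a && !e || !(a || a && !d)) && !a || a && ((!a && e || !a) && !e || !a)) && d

E1: e || e || e || !a
    = e || e || !a   [idempotence]
    = e || !a   [idempotence]
E2: ((!a && !e || !(a || a && !d)) && !a || a && ((!a && e || !a) && !e || !a)) && d
    = ((!a && !e || !a) && !a || a && ((!a && e || !a) && !e || !a)) && d   [absorption]
    = ((!a && !e || !a) && !a || a && (!a && !e || !a)) && d   [absorption]
    = (!a && !e || !a) && d   [distribution]
    = !a && d   [absorption]
These differ: at a=0, d=0, e=1, E1 = 1 but E2 = 0.

No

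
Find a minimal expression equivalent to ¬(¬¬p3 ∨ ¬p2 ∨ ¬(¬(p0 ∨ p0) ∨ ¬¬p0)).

¬p3 ∧ p2

¬(¬¬p3 ∨ ¬p2 ∨ ¬(¬(p0 ∨ p0) ∨ ¬¬p0))
= ¬(¬¬p3 ∨ ¬p2 ∨ (p0 ∨ p0) ∧ ¬p0)   (De Morgan)
= ¬(¬¬p3 ∨ ¬p2 ∨ p0 ∧ ¬p0)   (idempotence)
= ¬(¬¬p3 ∨ ¬p2)   (complement / identity)
= ¬p3 ∧ p2   (De Morgan)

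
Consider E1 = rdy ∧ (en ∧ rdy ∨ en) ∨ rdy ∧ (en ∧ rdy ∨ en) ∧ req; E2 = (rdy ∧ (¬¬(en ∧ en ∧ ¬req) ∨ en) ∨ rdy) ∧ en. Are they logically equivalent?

E1: rdy ∧ (en ∧ rdy ∨ en) ∨ rdy ∧ (en ∧ rdy ∨ en) ∧ req
    = rdy ∧ (en ∧ rdy ∨ en)   — absorption
    = rdy ∧ en   — absorption
E2: (rdy ∧ (¬¬(en ∧ en ∧ ¬req) ∨ en) ∨ rdy) ∧ en
    = (rdy ∧ (¬¬(en ∧ ¬req) ∨ en) ∨ rdy) ∧ en   — idempotence
    = (rdy ∧ (en ∧ ¬req ∨ en) ∨ rdy) ∧ en   — double negation
    = (rdy ∧ en ∨ rdy) ∧ en   — absorption
    = rdy ∧ en   — absorption
Both reduce to rdy ∧ en, so they are equivalent.

Yes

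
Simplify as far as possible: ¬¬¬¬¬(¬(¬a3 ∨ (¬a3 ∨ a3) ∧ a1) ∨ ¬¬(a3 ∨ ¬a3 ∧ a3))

¬a3

¬¬¬¬¬(¬(¬a3 ∨ (¬a3 ∨ a3) ∧ a1) ∨ ¬¬(a3 ∨ ¬a3 ∧ a3))
= ¬¬¬(¬(¬a3 ∨ (¬a3 ∨ a3) ∧ a1) ∨ ¬¬(a3 ∨ ¬a3 ∧ a3))   — double negation
= ¬¬¬(¬(¬a3 ∨ (¬a3 ∨ a3) ∧ a1) ∨ ¬¬a3)   — complement / identity
= ¬(¬(¬a3 ∨ (¬a3 ∨ a3) ∧ a1) ∨ ¬¬a3)   — double negation
= ¬(¬(¬a3 ∨ a1) ∨ ¬¬a3)   — complement / identity
= (¬a3 ∨ a1) ∧ ¬a3   — De Morgan
= ¬a3   — absorption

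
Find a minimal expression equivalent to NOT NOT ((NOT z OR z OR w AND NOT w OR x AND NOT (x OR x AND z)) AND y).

NOT NOT ((NOT z OR z OR w AND NOT w OR x AND NOT (x OR x AND z)) AND y)
= NOT NOT ((NOT z OR z OR x AND NOT (x OR x AND z)) AND y)
= NOT NOT ((NOT z OR z OR x AND NOT x) AND y)
= (NOT z OR z OR x AND NOT x) AND y
= (NOT z OR z) AND y
= y

y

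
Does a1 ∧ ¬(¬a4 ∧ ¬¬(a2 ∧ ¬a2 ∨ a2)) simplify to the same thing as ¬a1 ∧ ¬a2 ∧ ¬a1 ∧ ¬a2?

E1: a1 ∧ ¬(¬a4 ∧ ¬¬(a2 ∧ ¬a2 ∨ a2))
    = a1 ∧ (a4 ∨ ¬(a2 ∧ ¬a2 ∨ a2))   [De Morgan]
    = a1 ∧ (a4 ∨ ¬a2)   [complement / identity]
E2: ¬a1 ∧ ¬a2 ∧ ¬a1 ∧ ¬a2
    = ¬a1 ∧ ¬a2   [idempotence]
These differ: at a1=0, a2=0, a4=1, E1 = 0 but E2 = 1.

No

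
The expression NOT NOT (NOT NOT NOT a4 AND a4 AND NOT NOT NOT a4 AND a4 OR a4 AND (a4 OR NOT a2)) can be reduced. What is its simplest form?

a4

NOT NOT (NOT NOT NOT a4 AND a4 AND NOT NOT NOT a4 AND a4 OR a4 AND (a4 OR NOT a2))
= NOT NOT (NOT NOT NOT a4 AND a4 OR a4 AND (a4 OR NOT a2))   (idempotence)
= NOT NOT (NOT a4 AND a4 OR a4 AND (a4 OR NOT a2))   (double negation)
= NOT NOT (NOT a4 AND a4 OR a4)   (absorption)
= NOT a4 AND a4 OR a4   (double negation)
= a4   (complement / identity)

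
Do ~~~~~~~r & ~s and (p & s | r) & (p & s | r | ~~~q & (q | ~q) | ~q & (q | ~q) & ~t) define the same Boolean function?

No

E1: ~~~~~~~r & ~s
    = ~~~~~r & ~s   (double negation)
    = ~~~r & ~s   (double negation)
    = ~r & ~s   (double negation)
E2: (p & s | r) & (p & s | r | ~~~q & (q | ~q) | ~q & (q | ~q) & ~t)
    = (p & s | r) & (p & s | r | ~q & (q | ~q) | ~q & (q | ~q) & ~t)   (double negation)
    = (p & s | r) & (p & s | r | ~q & (q | ~q))   (absorption)
    = (p & s | r) & (p & s | r | ~q)   (complement / identity)
    = p & s | r   (absorption)
These differ: at p=1, q=0, r=1, s=1, t=0, E1 = 0 but E2 = 1.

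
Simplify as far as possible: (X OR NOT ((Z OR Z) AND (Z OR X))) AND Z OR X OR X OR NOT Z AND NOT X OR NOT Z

(X OR NOT ((Z OR Z) AND (Z OR X))) AND Z OR X OR X OR NOT Z AND NOT X OR NOT Z
= (X OR NOT ((Z OR Z) AND (Z OR X))) AND Z OR X OR X OR NOT Z   [absorption]
= (X OR NOT (Z AND X OR Z)) AND Z OR X OR X OR NOT Z   [distribution]
= (X OR NOT (Z AND X OR Z)) AND Z OR X OR NOT Z   [idempotence]
= (X OR NOT Z) AND Z OR X OR NOT Z   [absorption]
= X OR NOT Z   [absorption]

X OR NOT Z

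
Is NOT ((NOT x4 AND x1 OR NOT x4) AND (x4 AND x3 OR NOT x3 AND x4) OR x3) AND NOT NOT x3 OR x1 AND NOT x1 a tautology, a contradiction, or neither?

contradiction

NOT ((NOT x4 AND x1 OR NOT x4) AND (x4 AND x3 OR NOT x3 AND x4) OR x3) AND NOT NOT x3 OR x1 AND NOT x1
= NOT ((NOT x4 AND x1 OR NOT x4) AND (x4 AND x3 OR NOT x3 AND x4) OR x3) AND NOT NOT x3   — complement / identity
= NOT ((NOT x4 AND x1 OR NOT x4) AND (x4 AND x3 OR NOT x3 AND x4) OR x3) AND x3   — double negation
= NOT (NOT x4 AND (x4 AND x3 OR NOT x3 AND x4) OR x3) AND x3   — absorption
= NOT (NOT x4 AND x4 OR x3) AND x3   — distribution
= NOT x3 AND x3   — complement / identity
= FALSE   — complement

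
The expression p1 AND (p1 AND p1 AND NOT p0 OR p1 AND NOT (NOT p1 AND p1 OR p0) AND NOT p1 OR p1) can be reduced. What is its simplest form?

p1 AND (p1 AND p1 AND NOT p0 OR p1 AND NOT (NOT p1 AND p1 OR p0) AND NOT p1 OR p1)
= p1 AND (p1 AND p1 AND NOT p0 OR p1 AND NOT p0 AND NOT p1 OR p1)   (complement / identity)
= p1 AND (p1 AND NOT p0 OR p1)   (distribution)
= p1 AND p1   (absorption)
= p1   (idempotence)

p1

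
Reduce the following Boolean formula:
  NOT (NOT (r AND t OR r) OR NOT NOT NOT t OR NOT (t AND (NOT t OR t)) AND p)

NOT (NOT (r AND t OR r) OR NOT NOT NOT t OR NOT (t AND (NOT t OR t)) AND p)
= NOT (NOT r OR NOT NOT NOT t OR NOT (t AND (NOT t OR t)) AND p)   [absorption]
= NOT (NOT r OR NOT NOT NOT t OR NOT t AND p)   [complement / identity]
= NOT (NOT r OR NOT t OR NOT t AND p)   [double negation]
= NOT (NOT r OR NOT t)   [absorption]
= r AND t   [De Morgan]

r AND t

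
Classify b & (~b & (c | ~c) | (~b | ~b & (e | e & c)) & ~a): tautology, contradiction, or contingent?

b & (~b & (c | ~c) | (~b | ~b & (e | e & c)) & ~a)
= b & (~b & (c | ~c) | (~b | ~b & e) & ~a)   (absorption)
= b & (~b & (c | ~c) | ~b & ~a)   (absorption)
= b & (~b | ~b & ~a)   (complement / identity)
= b & ~b   (absorption)
= 0   (complement)

contradiction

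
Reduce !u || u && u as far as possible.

true

!u || u && u
= !u || u   [idempotence]
= true   [complement]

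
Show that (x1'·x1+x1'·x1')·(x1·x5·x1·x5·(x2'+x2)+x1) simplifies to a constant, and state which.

(x1'·x1+x1'·x1')·(x1·x5·x1·x5·(x2'+x2)+x1)
= x1'·x1'·(x1·x5·x1·x5·(x2'+x2)+x1)   (complement / identity)
= x1'·x1'·(x1·x5·x1·x5+x1)   (complement / identity)
= x1'·(x1·x5·x1·x5+x1)   (idempotence)
= x1'·(x1·x5+x1)   (idempotence)
= x1'·x1   (absorption)
= 0   (complement)

0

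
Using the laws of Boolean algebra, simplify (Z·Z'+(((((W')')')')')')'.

W'

(Z·Z'+(((((W')')')')')')'
= ((((((W')')')')')')'   — complement / identity
= ((((W')')')')'   — double negation
= ((W')')'   — double negation
= W'   — double negation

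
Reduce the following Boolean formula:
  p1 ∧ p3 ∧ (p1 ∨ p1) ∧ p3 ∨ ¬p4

p1 ∧ p3 ∧ (p1 ∨ p1) ∧ p3 ∨ ¬p4
= p1 ∧ p3 ∧ p1 ∧ p3 ∨ ¬p4   — idempotence
= p1 ∧ p3 ∨ ¬p4   — idempotence

p1 ∧ p3 ∨ ¬p4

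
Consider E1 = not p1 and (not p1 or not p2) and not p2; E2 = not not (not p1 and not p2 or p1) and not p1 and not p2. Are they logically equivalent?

Yes

E1: not p1 and (not p1 or not p2) and not p2
    = not p1 and not p2   (absorption)
E2: not not (not p1 and not p2 or p1) and not p1 and not p2
    = (not p1 and not p2 or p1) and not p1 and not p2   (double negation)
    = not p1 and not p2   (absorption)
Both reduce to not p1 and not p2, so they are equivalent.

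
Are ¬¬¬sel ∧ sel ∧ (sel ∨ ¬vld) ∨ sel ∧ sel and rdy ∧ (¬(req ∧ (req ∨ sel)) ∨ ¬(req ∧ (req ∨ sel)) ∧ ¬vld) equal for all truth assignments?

E1: ¬¬¬sel ∧ sel ∧ (sel ∨ ¬vld) ∨ sel ∧ sel
    = ¬sel ∧ sel ∧ (sel ∨ ¬vld) ∨ sel ∧ sel   [double negation]
    = ¬sel ∧ sel ∨ sel ∧ sel   [absorption]
    = sel   [distribution]
E2: rdy ∧ (¬(req ∧ (req ∨ sel)) ∨ ¬(req ∧ (req ∨ sel)) ∧ ¬vld)
    = rdy ∧ ¬(req ∧ (req ∨ sel))   [absorption]
    = rdy ∧ ¬req   [absorption]
These differ: at rdy=0, req=0, sel=1, vld=0, E1 = 1 but E2 = 0.

No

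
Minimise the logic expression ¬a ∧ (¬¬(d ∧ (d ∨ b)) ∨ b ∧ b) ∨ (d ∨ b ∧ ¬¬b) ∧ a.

d ∨ b

¬a ∧ (¬¬(d ∧ (d ∨ b)) ∨ b ∧ b) ∨ (d ∨ b ∧ ¬¬b) ∧ a
= ¬a ∧ (¬¬(d ∧ (d ∨ b)) ∨ b ∧ b) ∨ (d ∨ b ∧ b) ∧ a   (double negation)
= ¬a ∧ (d ∧ (d ∨ b) ∨ b ∧ b) ∨ (d ∨ b ∧ b) ∧ a   (double negation)
= ¬a ∧ (d ∨ b ∧ b) ∨ (d ∨ b ∧ b) ∧ a   (absorption)
= d ∨ b ∧ b   (distribution)
= d ∨ b   (idempotence)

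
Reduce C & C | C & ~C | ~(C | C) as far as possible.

C & C | C & ~C | ~(C | C)
= C | ~(C | C)
= C | ~C
= 1

1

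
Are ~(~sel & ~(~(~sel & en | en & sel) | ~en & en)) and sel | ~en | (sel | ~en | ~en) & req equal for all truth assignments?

E1: ~(~sel & ~(~(~sel & en | en & sel) | ~en & en))
    = ~(~sel & ~~(~sel & en | en & sel))
    = ~(~sel & ~~en)
    = sel | ~en
E2: sel | ~en | (sel | ~en | ~en) & req
    = sel | ~en | (sel | ~en) & req
    = sel | ~en
Both reduce to sel | ~en, so they are equivalent.

Yes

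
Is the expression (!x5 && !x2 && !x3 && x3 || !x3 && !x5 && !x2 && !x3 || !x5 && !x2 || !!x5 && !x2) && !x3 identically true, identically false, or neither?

neither

(!x5 && !x2 && !x3 && x3 || !x3 && !x5 && !x2 && !x3 || !x5 && !x2 || !!x5 && !x2) && !x3
= (!x5 && !x2 && !x3 || !x5 && !x2 || !!x5 && !x2) && !x3   (distribution)
= (!x5 && !x2 || !!x5 && !x2) && !x3   (absorption)
= (!x5 && !x2 || x5 && !x2) && !x3   (double negation)
= !x2 && !x3   (distribution)
This depends on x2, x3, so it is not a constant.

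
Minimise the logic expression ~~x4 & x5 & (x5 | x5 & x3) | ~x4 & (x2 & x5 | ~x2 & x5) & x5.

x5

~~x4 & x5 & (x5 | x5 & x3) | ~x4 & (x2 & x5 | ~x2 & x5) & x5
= ~~x4 & x5 & (x5 | x5 & x3) | ~x4 & x5 & (x2 | ~x2) & x5   (distribution)
= x4 & x5 & (x5 | x5 & x3) | ~x4 & x5 & (x2 | ~x2) & x5   (double negation)
= x4 & x5 & (x5 | x5 & x3) | ~x4 & x5 & x5   (complement / identity)
= x4 & x5 & x5 | ~x4 & x5 & x5   (absorption)
= x5 & x5   (distribution)
= x5   (idempotence)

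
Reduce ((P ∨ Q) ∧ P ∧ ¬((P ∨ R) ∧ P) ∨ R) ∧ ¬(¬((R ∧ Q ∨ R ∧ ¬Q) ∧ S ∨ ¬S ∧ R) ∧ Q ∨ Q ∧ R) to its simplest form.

R ∧ ¬Q

((P ∨ Q) ∧ P ∧ ¬((P ∨ R) ∧ P) ∨ R) ∧ ¬(¬((R ∧ Q ∨ R ∧ ¬Q) ∧ S ∨ ¬S ∧ R) ∧ Q ∨ Q ∧ R)
= ((P ∨ Q) ∧ P ∧ ¬P ∨ R) ∧ ¬(¬((R ∧ Q ∨ R ∧ ¬Q) ∧ S ∨ ¬S ∧ R) ∧ Q ∨ Q ∧ R)   [absorption]
= ((P ∨ Q) ∧ P ∧ ¬P ∨ R) ∧ ¬(¬(R ∧ S ∨ ¬S ∧ R) ∧ Q ∨ Q ∧ R)   [distribution]
= ((P ∨ Q) ∧ P ∧ ¬P ∨ R) ∧ ¬(¬R ∧ Q ∨ Q ∧ R)   [distribution]
= (P ∧ ¬P ∨ R) ∧ ¬(¬R ∧ Q ∨ Q ∧ R)   [absorption]
= R ∧ ¬(¬R ∧ Q ∨ Q ∧ R)   [complement / identity]
= R ∧ ¬Q   [distribution]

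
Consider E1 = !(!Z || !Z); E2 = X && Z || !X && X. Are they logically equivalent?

No

E1: !(!Z || !Z)
    = !!Z
    = Z
E2: X && Z || !X && X
    = X && Z
These differ: at X=0, Z=1, E1 = 1 but E2 = 0.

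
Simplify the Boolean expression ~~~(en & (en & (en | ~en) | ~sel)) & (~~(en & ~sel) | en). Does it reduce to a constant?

0

~~~(en & (en & (en | ~en) | ~sel)) & (~~(en & ~sel) | en)
= ~~~(en & (en | ~sel)) & (~~(en & ~sel) | en)   — complement / identity
= ~(en & (en | ~sel)) & (~~(en & ~sel) | en)   — double negation
= ~(en & (en | ~sel)) & (en & ~sel | en)   — double negation
= ~(en & (en | ~sel)) & en   — absorption
= ~en & en   — absorption
= 0   — complement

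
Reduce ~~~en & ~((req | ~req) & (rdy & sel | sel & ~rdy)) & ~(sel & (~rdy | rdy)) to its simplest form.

~~~en & ~((req | ~req) & (rdy & sel | sel & ~rdy)) & ~(sel & (~rdy | rdy))
= ~~~en & ~(rdy & sel | sel & ~rdy) & ~(sel & (~rdy | rdy))   (complement / identity)
= ~~~en & ~(rdy & sel | sel & ~rdy) & ~sel   (complement / identity)
= ~~~en & ~sel & ~sel   (distribution)
= ~~~en & ~sel   (idempotence)
= ~en & ~sel   (double negation)

~en & ~sel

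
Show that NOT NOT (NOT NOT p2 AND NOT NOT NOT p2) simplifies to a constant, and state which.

NOT NOT (NOT NOT p2 AND NOT NOT NOT p2)
= NOT (NOT p2 OR NOT NOT p2)   (De Morgan)
= p2 AND NOT p2   (De Morgan)
= FALSE   (complement)

FALSE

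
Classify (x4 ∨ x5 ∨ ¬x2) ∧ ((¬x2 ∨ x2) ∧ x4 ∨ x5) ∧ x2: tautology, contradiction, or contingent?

contingent

(x4 ∨ x5 ∨ ¬x2) ∧ ((¬x2 ∨ x2) ∧ x4 ∨ x5) ∧ x2
= (x4 ∨ x5 ∨ ¬x2) ∧ (x4 ∨ x5) ∧ x2   — complement / identity
= (x4 ∨ x5) ∧ x2   — absorption
This depends on x2, x4, x5, so it is not a constant.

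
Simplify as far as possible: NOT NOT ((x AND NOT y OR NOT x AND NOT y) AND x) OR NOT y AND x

x AND NOT y

NOT NOT ((x AND NOT y OR NOT x AND NOT y) AND x) OR NOT y AND x
= NOT NOT (NOT y AND x) OR NOT y AND x   (distribution)
= NOT y AND x OR NOT y AND x   (double negation)
= x AND (NOT y OR NOT y)   (distribution)
= x AND NOT y   (idempotence)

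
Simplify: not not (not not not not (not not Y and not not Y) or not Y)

True

not not (not not not not (not not Y and not not Y) or not Y)
= not not (not not not (not Y or not Y) or not Y)
= not not not (not Y or not Y) or not Y
= not not not not Y or not Y
= not not Y or not Y
= Y or not Y
= True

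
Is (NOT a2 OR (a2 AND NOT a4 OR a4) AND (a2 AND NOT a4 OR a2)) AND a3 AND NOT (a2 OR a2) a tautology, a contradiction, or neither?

(NOT a2 OR (a2 AND NOT a4 OR a4) AND (a2 AND NOT a4 OR a2)) AND a3 AND NOT (a2 OR a2)
= (NOT a2 OR (a2 AND NOT a4 OR a4) AND (a2 AND NOT a4 OR a2)) AND a3 AND NOT a2   — idempotence
= (NOT a2 OR a4 AND a2 OR a2 AND NOT a4) AND a3 AND NOT a2   — distribution
= (NOT a2 OR a2) AND a3 AND NOT a2   — distribution
= a3 AND NOT a2   — complement / identity
This depends on a2, a3, so it is not a constant.

neither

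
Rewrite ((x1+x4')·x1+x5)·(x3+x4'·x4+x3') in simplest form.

x1+x5

((x1+x4')·x1+x5)·(x3+x4'·x4+x3')
= (x1+x5)·(x3+x4'·x4+x3')   (absorption)
= (x1+x5)·(x3+x3')   (complement / identity)
= x1+x5   (complement / identity)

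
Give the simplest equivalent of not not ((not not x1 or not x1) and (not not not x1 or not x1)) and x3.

not not ((not not x1 or not x1) and (not not not x1 or not x1)) and x3
= not not ((x1 or not x1) and (not not not x1 or not x1)) and x3
= not not ((x1 or not x1) and (not x1 or not x1)) and x3
= not not (not x1 or not x1) and x3
= not (x1 and x1) and x3
= not x1 and x3

not x1 and x3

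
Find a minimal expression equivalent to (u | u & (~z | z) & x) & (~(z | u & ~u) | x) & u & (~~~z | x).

u & (~z | x)

(u | u & (~z | z) & x) & (~(z | u & ~u) | x) & u & (~~~z | x)
= (u | u & (~z | z) & x) & (~z | x) & u & (~~~z | x)   [complement / identity]
= (u | u & (~z | z) & x) & (~z | x) & u & (~z | x)   [double negation]
= (u | u & x) & (~z | x) & u & (~z | x)   [complement / identity]
= u & (~z | x) & u & (~z | x)   [absorption]
= u & (~z | x)   [idempotence]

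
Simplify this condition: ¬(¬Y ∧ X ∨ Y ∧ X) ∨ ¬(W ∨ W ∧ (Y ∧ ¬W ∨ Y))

¬X ∨ ¬W

¬(¬Y ∧ X ∨ Y ∧ X) ∨ ¬(W ∨ W ∧ (Y ∧ ¬W ∨ Y))
= ¬(¬Y ∧ X ∨ Y ∧ X) ∨ ¬(W ∨ W ∧ Y)   [absorption]
= ¬(¬Y ∧ X ∨ Y ∧ X) ∨ ¬W   [absorption]
= ¬X ∨ ¬W   [distribution]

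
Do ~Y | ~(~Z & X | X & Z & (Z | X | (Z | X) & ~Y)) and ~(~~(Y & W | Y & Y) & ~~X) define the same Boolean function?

E1: ~Y | ~(~Z & X | X & Z & (Z | X | (Z | X) & ~Y))
    = ~Y | ~(~Z & X | X & Z & (Z | X))
    = ~Y | ~(~Z & X | X & Z)
    = ~Y | ~X
E2: ~(~~(Y & W | Y & Y) & ~~X)
    = ~(~~(Y & W | Y) & ~~X)
    = ~(Y & W | Y) | ~X
    = ~Y | ~X
Both reduce to ~Y | ~X, so they are equivalent.

Yes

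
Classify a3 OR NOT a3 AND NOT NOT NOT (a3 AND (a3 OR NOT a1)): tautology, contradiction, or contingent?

a3 OR NOT a3 AND NOT NOT NOT (a3 AND (a3 OR NOT a1))
= a3 OR NOT a3 AND NOT (a3 AND (a3 OR NOT a1))   (double negation)
= a3 OR NOT a3 AND NOT a3   (absorption)
= a3 OR NOT a3   (idempotence)
= TRUE   (complement)

tautology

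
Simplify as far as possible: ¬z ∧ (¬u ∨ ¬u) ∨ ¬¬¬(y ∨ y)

¬z ∧ (¬u ∨ ¬u) ∨ ¬¬¬(y ∨ y)
= ¬z ∧ ¬u ∨ ¬¬¬(y ∨ y)   [idempotence]
= ¬z ∧ ¬u ∨ ¬¬¬y   [idempotence]
= ¬z ∧ ¬u ∨ ¬y   [double negation]

¬z ∧ ¬u ∨ ¬y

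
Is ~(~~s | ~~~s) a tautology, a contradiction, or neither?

~(~~s | ~~~s)
= ~s & ~~s   (De Morgan)
= ~s & s   (double negation)
= 0   (complement)

contradiction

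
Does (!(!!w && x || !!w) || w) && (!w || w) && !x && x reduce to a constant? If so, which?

(!(!!w && x || !!w) || w) && (!w || w) && !x && x
= (!!!w || w) && (!w || w) && !x && x   (absorption)
= (!w || w) && (!w || w) && !x && x   (double negation)
= (!w || w) && !x && x   (idempotence)
= !x && x   (complement / identity)
= false   (complement)

yes, False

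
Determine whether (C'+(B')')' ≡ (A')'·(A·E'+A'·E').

No

E1: (C'+(B')')'
    = C·B'   (De Morgan)
E2: (A')'·(A·E'+A'·E')
    = A·(A·E'+A'·E')   (double negation)
    = A·E'   (distribution)
These differ: at A=1, B=0, C=0, E=0, E1 = 0 but E2 = 1.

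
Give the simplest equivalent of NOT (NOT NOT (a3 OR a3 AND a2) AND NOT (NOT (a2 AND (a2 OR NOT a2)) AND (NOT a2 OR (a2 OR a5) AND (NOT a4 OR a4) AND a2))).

NOT a3 OR NOT a2

NOT (NOT NOT (a3 OR a3 AND a2) AND NOT (NOT (a2 AND (a2 OR NOT a2)) AND (NOT a2 OR (a2 OR a5) AND (NOT a4 OR a4) AND a2)))
= NOT (NOT NOT (a3 OR a3 AND a2) AND NOT (NOT (a2 AND (a2 OR NOT a2)) AND (NOT a2 OR (a2 OR a5) AND a2)))
= NOT (NOT NOT (a3 OR a3 AND a2) AND NOT (NOT (a2 AND (a2 OR NOT a2)) AND (NOT a2 OR a2)))
= NOT (NOT NOT a3 AND NOT (NOT (a2 AND (a2 OR NOT a2)) AND (NOT a2 OR a2)))
= NOT (NOT NOT a3 AND NOT NOT (a2 AND (a2 OR NOT a2)))
= NOT (NOT NOT a3 AND NOT NOT a2)
= NOT a3 OR NOT a2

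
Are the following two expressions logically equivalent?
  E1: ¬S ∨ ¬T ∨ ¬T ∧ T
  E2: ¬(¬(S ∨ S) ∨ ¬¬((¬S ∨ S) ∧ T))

No

E1: ¬S ∨ ¬T ∨ ¬T ∧ T
    = ¬S ∨ ¬T
E2: ¬(¬(S ∨ S) ∨ ¬¬((¬S ∨ S) ∧ T))
    = ¬(¬(S ∨ S) ∨ ¬¬T)
    = ¬(¬S ∨ ¬¬T)
    = S ∧ ¬T
These differ: at S=0, T=0, E1 = 1 but E2 = 0.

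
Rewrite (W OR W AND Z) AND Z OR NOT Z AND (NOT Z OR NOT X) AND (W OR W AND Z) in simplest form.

(W OR W AND Z) AND Z OR NOT Z AND (NOT Z OR NOT X) AND (W OR W AND Z)
= (W OR W AND Z) AND Z OR NOT Z AND (W OR W AND Z)   [absorption]
= W OR W AND Z   [distribution]
= W   [absorption]

W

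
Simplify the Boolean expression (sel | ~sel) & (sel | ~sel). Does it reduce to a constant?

1

(sel | ~sel) & (sel | ~sel)
= sel | ~sel   — idempotence
= 1   — complement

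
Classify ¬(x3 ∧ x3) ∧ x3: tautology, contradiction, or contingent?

¬(x3 ∧ x3) ∧ x3
= ¬x3 ∧ x3   (idempotence)
= False   (complement)

contradiction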